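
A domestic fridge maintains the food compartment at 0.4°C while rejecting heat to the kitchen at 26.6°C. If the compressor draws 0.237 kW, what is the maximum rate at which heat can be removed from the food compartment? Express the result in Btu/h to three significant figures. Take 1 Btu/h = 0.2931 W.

8440 Btu/h

In absolute terms T_C = 273.55 K and T_H = 299.75 K, so ΔT = 26.20 K.
COP_Carnot = T_C/ΔT = 273.55/26.20 = 10.44.
Q̇_max = COP_Carnot × Ẇ = 10.44 × 0.2370 kW = 2.474 kW = 8442 Btu/h.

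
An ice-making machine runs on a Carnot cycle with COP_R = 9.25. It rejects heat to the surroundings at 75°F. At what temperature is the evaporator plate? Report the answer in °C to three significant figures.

For a Carnot refrigerator COP_R = T_C/(T_H − T_C), so T_C = COP·T_H/(1 + COP).
With T_H = 297.04 K, T_C = 9.25 × 297.04/10.25 = 268.06 K.
Converting, 268.06 K = -5.09°C.

-5.09 °C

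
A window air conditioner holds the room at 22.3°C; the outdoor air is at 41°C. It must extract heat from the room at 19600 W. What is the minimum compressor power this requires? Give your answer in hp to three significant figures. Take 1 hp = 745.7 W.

In absolute terms T_C = 295.45 K and T_H = 314.15 K, so ΔT = 18.70 K.
COP_Carnot = T_C/ΔT = 295.45/18.70 = 15.80.
Ẇ_min = Q̇/COP_Carnot = 19600/15.80 = 1241 W = 1.664 hp.

1.66 hp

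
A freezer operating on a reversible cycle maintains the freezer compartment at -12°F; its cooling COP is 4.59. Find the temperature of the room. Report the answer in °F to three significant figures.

85.5 °F

COP_R = T_C/(T_H − T_C) gives T_H − T_C = T_C/COP.
With T_C = 248.71 K, T_H = 248.71 × (1 + 1/4.59) = 302.89 K.
Converting, 302.89 K = 85.53°F.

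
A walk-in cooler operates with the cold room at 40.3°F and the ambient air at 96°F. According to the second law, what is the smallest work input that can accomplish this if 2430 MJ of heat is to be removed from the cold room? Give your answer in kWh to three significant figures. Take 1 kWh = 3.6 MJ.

In absolute terms T_C = 277.76 K and T_H = 308.71 K, so ΔT = 30.94 K.
The reversible limit is COP_R = T_C/ΔT = 8.976, so W_min = Q_C/COP = Q_C·ΔT/T_C.
W_min = 2430 × 30.94/277.76 = 270.7 MJ = 75.20 kWh.

75.2 kWh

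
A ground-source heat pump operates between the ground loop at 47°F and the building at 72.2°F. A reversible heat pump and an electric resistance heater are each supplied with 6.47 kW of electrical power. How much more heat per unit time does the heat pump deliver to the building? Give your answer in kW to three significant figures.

In absolute terms T_C = 281.48 K and T_H = 295.48 K, so ΔT = 14.00 K.
COP_Carnot = T_H/ΔT = 295.48/14.00 = 21.11.
The heat pump delivers Q̇_H = COP × Ẇ = 136.6 kW; the resistance heater delivers Ẇ = 6.470 kW.
Extra = (COP − 1)·Ẇ = 130.1 kW.

130 kW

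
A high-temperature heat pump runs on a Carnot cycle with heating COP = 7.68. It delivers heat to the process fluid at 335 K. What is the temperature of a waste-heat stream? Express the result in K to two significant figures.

COP_HP = T_H/(T_H − T_C) gives T_H − T_C = T_H/COP.
With T_H = 335.00 K, T_C = 335.00 × (1 − 1/7.68) = 291.38 K.

290 K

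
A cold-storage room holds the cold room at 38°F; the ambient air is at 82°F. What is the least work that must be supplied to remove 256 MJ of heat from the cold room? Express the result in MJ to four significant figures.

In absolute terms T_C = 276.48 K and T_H = 300.93 K, so ΔT = 24.44 K.
The reversible limit is COP_R = T_C/ΔT = 11.31, so W_min = Q_C/COP = Q_C·ΔT/T_C.
W_min = 256.0 × 24.44/276.48 = 22.63 MJ.

22.63 MJ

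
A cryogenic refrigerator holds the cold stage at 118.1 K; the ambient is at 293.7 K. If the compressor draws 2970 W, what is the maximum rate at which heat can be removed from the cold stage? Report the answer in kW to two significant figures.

The reservoir spacing is ΔT = 293.7 − 118.1 = 175.6 K.
COP_Carnot = T_C/ΔT = 118.10/175.6 = 0.6726.
Q̇_max = COP_Carnot × Ẇ = 0.6726 × 2970 W = 1997 W = 1.997 kW.

2.0 kW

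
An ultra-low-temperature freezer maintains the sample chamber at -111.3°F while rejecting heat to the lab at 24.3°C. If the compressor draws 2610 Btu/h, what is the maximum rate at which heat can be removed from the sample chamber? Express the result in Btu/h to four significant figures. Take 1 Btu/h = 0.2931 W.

In absolute terms T_C = 193.54 K and T_H = 297.45 K, so ΔT = 103.9 K.
COP_Carnot = T_C/ΔT = 193.54/103.9 = 1.863.
Q̇_max = COP_Carnot × Ẇ = 1.863 × 2610 Btu/h = 4861 Btu/h.

4861 Btu/h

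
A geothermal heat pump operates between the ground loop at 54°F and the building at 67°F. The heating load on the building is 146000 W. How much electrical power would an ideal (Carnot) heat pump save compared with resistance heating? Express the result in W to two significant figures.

140000 W

In absolute terms T_C = 285.37 K and T_H = 292.59 K, so ΔT = 7.222 K.
COP_Carnot = T_H/ΔT = 292.59/7.222 = 40.51.
Resistance heating needs Ẇ_res = Q̇_H = 146000 W; the reversible heat pump needs only Ẇ_hp = Q̇_H/COP = 3604 W.
Saving = 146000 − 3604 = 142400 W.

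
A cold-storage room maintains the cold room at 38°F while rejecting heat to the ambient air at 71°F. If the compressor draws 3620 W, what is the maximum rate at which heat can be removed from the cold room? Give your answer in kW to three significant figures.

54.6 kW

In absolute terms T_C = 276.48 K and T_H = 294.82 K, so ΔT = 18.33 K.
COP_Carnot = T_C/ΔT = 276.48/18.33 = 15.08.
Q̇_max = COP_Carnot × Ẇ = 15.08 × 3620 W = 54590 W = 54.59 kW.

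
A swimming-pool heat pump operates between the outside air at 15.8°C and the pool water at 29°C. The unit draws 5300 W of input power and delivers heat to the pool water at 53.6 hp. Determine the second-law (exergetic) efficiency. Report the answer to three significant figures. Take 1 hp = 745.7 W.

Converting, Q̇_H = 53.60 hp = 39970 W, so COP_actual = Q̇_H/Ẇ = 39970/5300 = 7.541.
In absolute terms T_C = 288.95 K and T_H = 302.15 K, so ΔT = 13.20 K.
COP_Carnot = T_H/ΔT = 302.15/13.20 = 22.89.
η_II = COP_actual/COP_Carnot = 7.541/22.89 = 0.3295.

0.329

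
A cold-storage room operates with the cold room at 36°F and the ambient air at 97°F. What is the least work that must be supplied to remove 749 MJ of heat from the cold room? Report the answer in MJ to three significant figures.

92.2 MJ

In absolute terms T_C = 275.37 K and T_H = 309.26 K, so ΔT = 33.89 K.
The reversible limit is COP_R = T_C/ΔT = 8.126, so W_min = Q_C/COP = Q_C·ΔT/T_C.
W_min = 749.0 × 33.89/275.37 = 92.18 MJ.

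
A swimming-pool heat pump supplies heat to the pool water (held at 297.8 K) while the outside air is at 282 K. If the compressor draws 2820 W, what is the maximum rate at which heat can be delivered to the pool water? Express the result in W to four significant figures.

53150 W

The reservoir spacing is ΔT = 297.8 − 282 = 15.80 K.
COP_Carnot = T_H/ΔT = 297.80/15.80 = 18.85.
Q̇_max = COP_Carnot × Ẇ = 18.85 × 2820 W = 53150 W.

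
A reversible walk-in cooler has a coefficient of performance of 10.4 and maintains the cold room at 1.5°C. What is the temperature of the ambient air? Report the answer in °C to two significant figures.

COP_R = T_C/(T_H − T_C) gives T_H − T_C = T_C/COP.
With T_C = 274.65 K, T_H = 274.65 × (1 + 1/10.4) = 301.06 K.
Converting, 301.06 K = 27.91°C.

28 °C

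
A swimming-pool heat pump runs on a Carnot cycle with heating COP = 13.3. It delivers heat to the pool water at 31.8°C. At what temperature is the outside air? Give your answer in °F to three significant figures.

48.0 °F

COP_HP = T_H/(T_H − T_C) gives T_H − T_C = T_H/COP.
With T_H = 304.95 K, T_C = 304.95 × (1 − 1/13.3) = 282.02 K.
Converting, 282.02 K = 47.97°F.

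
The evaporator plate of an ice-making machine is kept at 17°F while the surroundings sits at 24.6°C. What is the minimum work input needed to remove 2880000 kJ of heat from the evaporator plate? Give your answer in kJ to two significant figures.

In absolute terms T_C = 264.82 K and T_H = 297.75 K, so ΔT = 32.93 K.
The reversible limit is COP_R = T_C/ΔT = 8.041, so W_min = Q_C/COP = Q_C·ΔT/T_C.
W_min = 2880000 × 32.93/264.82 = 358200 kJ.

360000 kJ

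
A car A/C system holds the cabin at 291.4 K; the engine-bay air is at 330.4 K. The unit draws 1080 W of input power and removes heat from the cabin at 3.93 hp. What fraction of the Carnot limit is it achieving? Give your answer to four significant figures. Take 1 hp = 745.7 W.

0.3632

Converting, Q̇_C = 3.930 hp = 2931 W, so COP_actual = Q̇_C/Ẇ = 2931/1080 = 2.714.
The reservoir spacing is ΔT = 330.4 − 291.4 = 39.00 K.
COP_Carnot = T_C/ΔT = 291.40/39.00 = 7.472.
η_II = COP_actual/COP_Carnot = 2.714/7.472 = 0.3632.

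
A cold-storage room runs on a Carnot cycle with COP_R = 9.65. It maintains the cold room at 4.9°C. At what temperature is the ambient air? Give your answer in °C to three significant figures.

COP_R = T_C/(T_H − T_C) gives T_H − T_C = T_C/COP.
With T_C = 278.05 K, T_H = 278.05 × (1 + 1/9.65) = 306.86 K.
Converting, 306.86 K = 33.71°C.

33.7 °C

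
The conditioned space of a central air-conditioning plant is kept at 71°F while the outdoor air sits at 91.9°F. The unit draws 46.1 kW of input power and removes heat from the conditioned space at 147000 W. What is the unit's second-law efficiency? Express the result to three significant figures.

0.126

Converting, Q̇_C = 147000 W = 147.0 kW, so COP_actual = Q̇_C/Ẇ = 147.0/46.10 = 3.189.
In absolute terms T_C = 294.82 K and T_H = 306.43 K, so ΔT = 11.61 K.
COP_Carnot = T_C/ΔT = 294.82/11.61 = 25.39.
η_II = COP_actual/COP_Carnot = 3.189/25.39 = 0.1256.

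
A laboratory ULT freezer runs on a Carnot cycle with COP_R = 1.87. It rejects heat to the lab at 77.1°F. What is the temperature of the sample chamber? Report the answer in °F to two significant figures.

-110 °F

For a Carnot refrigerator COP_R = T_C/(T_H − T_C), so T_C = COP·T_H/(1 + COP).
With T_H = 298.21 K, T_C = 1.87 × 298.21/2.870 = 194.30 K.
Converting, 194.30 K = -109.93°F.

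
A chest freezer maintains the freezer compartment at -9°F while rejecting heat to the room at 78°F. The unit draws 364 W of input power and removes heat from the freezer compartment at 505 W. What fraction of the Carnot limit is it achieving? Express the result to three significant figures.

COP_actual = Q̇_C/Ẇ = 505.0/364.0 = 1.387.
In absolute terms T_C = 250.37 K and T_H = 298.71 K, so ΔT = 48.33 K.
COP_Carnot = T_C/ΔT = 250.37/48.33 = 5.180.
η_II = COP_actual/COP_Carnot = 1.387/5.180 = 0.2678.

0.268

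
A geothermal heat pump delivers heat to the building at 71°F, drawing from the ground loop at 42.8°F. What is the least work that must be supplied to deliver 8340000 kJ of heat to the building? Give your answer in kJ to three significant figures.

443000 kJ

In absolute terms T_C = 279.15 K and T_H = 294.82 K, so ΔT = 15.67 K.
The reversible limit is COP_HP = T_H/ΔT = 18.82, so W_min = Q_H/COP = Q_H·ΔT/T_H.
W_min = 8340000 × 15.67/294.82 = 443200 kJ.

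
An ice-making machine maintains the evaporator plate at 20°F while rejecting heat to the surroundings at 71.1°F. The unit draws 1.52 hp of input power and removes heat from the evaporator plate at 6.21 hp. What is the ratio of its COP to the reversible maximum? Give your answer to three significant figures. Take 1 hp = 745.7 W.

0.435

COP_actual = Q̇_C/Ẇ = 6.210/1.520 = 4.086.
In absolute terms T_C = 266.48 K and T_H = 294.87 K, so ΔT = 28.39 K.
COP_Carnot = T_C/ΔT = 266.48/28.39 = 9.387.
η_II = COP_actual/COP_Carnot = 4.086/9.387 = 0.4352.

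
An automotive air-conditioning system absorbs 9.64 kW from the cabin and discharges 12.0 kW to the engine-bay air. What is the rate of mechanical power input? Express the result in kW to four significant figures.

2.360 kW

For a cyclic device the first law requires Q̇_H = Q̇_C + Ẇ.
Ẇ = Q̇_H − Q̇_C = 2.360 kW.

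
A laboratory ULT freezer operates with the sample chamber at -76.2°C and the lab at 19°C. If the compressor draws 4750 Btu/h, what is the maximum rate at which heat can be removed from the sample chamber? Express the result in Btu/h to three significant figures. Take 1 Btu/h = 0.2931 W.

9830 Btu/h

In absolute terms T_C = 196.95 K and T_H = 292.15 K, so ΔT = 95.20 K.
COP_Carnot = T_C/ΔT = 196.95/95.20 = 2.069.
Q̇_max = COP_Carnot × Ẇ = 2.069 × 4750 Btu/h = 9827 Btu/h.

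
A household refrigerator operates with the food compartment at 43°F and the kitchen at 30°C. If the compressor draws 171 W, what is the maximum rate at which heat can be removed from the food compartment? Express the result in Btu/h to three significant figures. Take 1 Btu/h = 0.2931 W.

In absolute terms T_C = 279.26 K and T_H = 303.15 K, so ΔT = 23.89 K.
COP_Carnot = T_C/ΔT = 279.26/23.89 = 11.69.
Q̇_max = COP_Carnot × Ẇ = 11.69 × 171.0 W = 1999 W = 6820 Btu/h.

6820 Btu/h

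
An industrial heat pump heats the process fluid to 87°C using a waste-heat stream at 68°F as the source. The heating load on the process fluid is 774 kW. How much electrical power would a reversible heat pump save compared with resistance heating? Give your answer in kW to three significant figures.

630 kW

In absolute terms T_C = 293.15 K and T_H = 360.15 K, so ΔT = 67.00 K.
COP_Carnot = T_H/ΔT = 360.15/67.00 = 5.375.
Resistance heating needs Ẇ_res = Q̇_H = 774.0 kW; the reversible heat pump needs only Ẇ_hp = Q̇_H/COP = 144.0 kW.
Saving = 774.0 − 144.0 = 630.0 kW.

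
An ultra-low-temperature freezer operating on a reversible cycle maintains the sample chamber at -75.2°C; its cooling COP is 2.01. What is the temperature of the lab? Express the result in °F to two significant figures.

COP_R = T_C/(T_H − T_C) gives T_H − T_C = T_C/COP.
With T_C = 197.95 K, T_H = 197.95 × (1 + 1/2.01) = 296.43 K.
Converting, 296.43 K = 73.91°F.

74 °F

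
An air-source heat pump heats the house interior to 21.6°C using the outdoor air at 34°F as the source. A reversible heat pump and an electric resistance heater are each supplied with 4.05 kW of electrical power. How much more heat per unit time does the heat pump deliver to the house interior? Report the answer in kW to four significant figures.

54.21 kW

In absolute terms T_C = 274.26 K and T_H = 294.75 K, so ΔT = 20.49 K.
COP_Carnot = T_H/ΔT = 294.75/20.49 = 14.39.
The heat pump delivers Q̇_H = COP × Ẇ = 58.26 kW; the resistance heater delivers Ẇ = 4.050 kW.
Extra = (COP − 1)·Ẇ = 54.21 kW.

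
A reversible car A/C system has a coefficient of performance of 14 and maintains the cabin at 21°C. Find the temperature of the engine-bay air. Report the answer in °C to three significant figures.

COP_R = T_C/(T_H − T_C) gives T_H − T_C = T_C/COP.
With T_C = 294.15 K, T_H = 294.15 × (1 + 1/14) = 315.16 K.
Converting, 315.16 K = 42.01°C.

42.0 °C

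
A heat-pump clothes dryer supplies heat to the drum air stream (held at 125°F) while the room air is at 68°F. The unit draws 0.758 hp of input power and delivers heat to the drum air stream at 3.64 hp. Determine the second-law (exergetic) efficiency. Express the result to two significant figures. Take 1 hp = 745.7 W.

COP_actual = Q̇_H/Ẇ = 3.640/0.7580 = 4.802.
In absolute terms T_C = 293.15 K and T_H = 324.82 K, so ΔT = 31.67 K.
COP_Carnot = T_H/ΔT = 324.82/31.67 = 10.26.
η_II = COP_actual/COP_Carnot = 4.802/10.26 = 0.4682.

0.47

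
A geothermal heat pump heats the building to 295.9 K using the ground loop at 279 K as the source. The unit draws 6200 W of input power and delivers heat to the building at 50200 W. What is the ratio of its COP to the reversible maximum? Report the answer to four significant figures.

COP_actual = Q̇_H/Ẇ = 50200/6200 = 8.097.
The reservoir spacing is ΔT = 295.9 − 279 = 16.90 K.
COP_Carnot = T_H/ΔT = 295.90/16.90 = 17.51.
η_II = COP_actual/COP_Carnot = 8.097/17.51 = 0.4624.

0.4624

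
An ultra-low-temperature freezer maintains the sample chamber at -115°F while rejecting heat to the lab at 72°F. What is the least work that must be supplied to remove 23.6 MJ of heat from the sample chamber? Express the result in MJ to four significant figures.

12.80 MJ

In absolute terms T_C = 191.48 K and T_H = 295.37 K, so ΔT = 103.9 K.
The reversible limit is COP_R = T_C/ΔT = 1.843, so W_min = Q_C/COP = Q_C·ΔT/T_C.
W_min = 23.60 × 103.9/191.48 = 12.80 MJ.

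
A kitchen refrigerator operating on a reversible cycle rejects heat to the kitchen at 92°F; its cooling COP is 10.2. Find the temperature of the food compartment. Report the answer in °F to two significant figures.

43 °F

For a Carnot refrigerator COP_R = T_C/(T_H − T_C), so T_C = COP·T_H/(1 + COP).
With T_H = 306.48 K, T_C = 10.2 × 306.48/11.20 = 279.12 K.
Converting, 279.12 K = 42.74°F.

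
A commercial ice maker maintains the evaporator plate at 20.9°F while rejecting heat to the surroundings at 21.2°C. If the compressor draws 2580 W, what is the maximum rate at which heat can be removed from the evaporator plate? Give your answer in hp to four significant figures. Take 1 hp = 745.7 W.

In absolute terms T_C = 266.98 K and T_H = 294.35 K, so ΔT = 27.37 K.
COP_Carnot = T_C/ΔT = 266.98/27.37 = 9.756.
Q̇_max = COP_Carnot × Ẇ = 9.756 × 2580 W = 25170 W = 33.75 hp.

33.75 hp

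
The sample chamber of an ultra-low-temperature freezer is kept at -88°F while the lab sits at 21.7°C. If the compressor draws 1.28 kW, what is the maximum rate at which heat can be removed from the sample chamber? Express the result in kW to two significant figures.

In absolute terms T_C = 206.48 K and T_H = 294.85 K, so ΔT = 88.37 K.
COP_Carnot = T_C/ΔT = 206.48/88.37 = 2.337.
Q̇_max = COP_Carnot × Ẇ = 2.337 × 1.280 kW = 2.991 kW.

3.0 kW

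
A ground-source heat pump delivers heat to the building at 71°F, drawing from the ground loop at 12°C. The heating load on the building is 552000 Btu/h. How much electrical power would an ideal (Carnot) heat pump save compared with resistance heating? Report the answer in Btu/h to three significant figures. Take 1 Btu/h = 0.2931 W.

In absolute terms T_C = 285.15 K and T_H = 294.82 K, so ΔT = 9.667 K.
COP_Carnot = T_H/ΔT = 294.82/9.667 = 30.50.
Resistance heating needs Ẇ_res = Q̇_H = 552000 Btu/h; the reversible heat pump needs only Ẇ_hp = Q̇_H/COP = 18100 Btu/h.
Saving = 552000 − 18100 = 533900 Btu/h.

534000 Btu/h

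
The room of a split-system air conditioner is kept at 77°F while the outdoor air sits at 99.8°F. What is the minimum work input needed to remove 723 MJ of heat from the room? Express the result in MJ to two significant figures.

In absolute terms T_C = 298.15 K and T_H = 310.82 K, so ΔT = 12.67 K.
The reversible limit is COP_R = T_C/ΔT = 23.54, so W_min = Q_C/COP = Q_C·ΔT/T_C.
W_min = 723.0 × 12.67/298.15 = 30.72 MJ.

31 MJ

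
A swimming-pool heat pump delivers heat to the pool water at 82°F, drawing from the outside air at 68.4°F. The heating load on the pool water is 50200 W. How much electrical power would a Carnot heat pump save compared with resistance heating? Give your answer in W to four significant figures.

48940 W

In absolute terms T_C = 293.37 K and T_H = 300.93 K, so ΔT = 7.556 K.
COP_Carnot = T_H/ΔT = 300.93/7.556 = 39.83.
Resistance heating needs Ẇ_res = Q̇_H = 50200 W; the reversible heat pump needs only Ẇ_hp = Q̇_H/COP = 1260 W.
Saving = 50200 − 1260 = 48940 W.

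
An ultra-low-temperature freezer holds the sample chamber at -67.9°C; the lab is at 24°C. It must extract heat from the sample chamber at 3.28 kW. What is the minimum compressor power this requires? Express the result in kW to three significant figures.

In absolute terms T_C = 205.25 K and T_H = 297.15 K, so ΔT = 91.90 K.
COP_Carnot = T_C/ΔT = 205.25/91.90 = 2.233.
Ẇ_min = Q̇/COP_Carnot = 3.280/2.233 = 1.469 kW.

1.47 kW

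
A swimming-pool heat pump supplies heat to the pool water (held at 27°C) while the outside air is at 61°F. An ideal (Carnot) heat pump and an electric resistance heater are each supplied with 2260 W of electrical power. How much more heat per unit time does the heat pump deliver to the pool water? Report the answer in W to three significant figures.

60000 W

In absolute terms T_C = 289.26 K and T_H = 300.15 K, so ΔT = 10.89 K.
COP_Carnot = T_H/ΔT = 300.15/10.89 = 27.56.
The heat pump delivers Q̇_H = COP × Ẇ = 62300 W; the resistance heater delivers Ẇ = 2260 W.
Extra = (COP − 1)·Ẇ = 60040 W.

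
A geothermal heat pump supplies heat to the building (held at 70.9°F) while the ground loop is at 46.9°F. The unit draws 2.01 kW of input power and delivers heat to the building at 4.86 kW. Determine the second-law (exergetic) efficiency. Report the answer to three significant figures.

COP_actual = Q̇_H/Ẇ = 4.860/2.010 = 2.418.
In absolute terms T_C = 281.43 K and T_H = 294.76 K, so ΔT = 13.33 K.
COP_Carnot = T_H/ΔT = 294.76/13.33 = 22.11.
η_II = COP_actual/COP_Carnot = 2.418/22.11 = 0.1094.

0.109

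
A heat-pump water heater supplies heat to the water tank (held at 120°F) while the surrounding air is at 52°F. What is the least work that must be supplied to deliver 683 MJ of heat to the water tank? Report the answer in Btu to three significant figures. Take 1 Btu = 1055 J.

75900 Btu

In absolute terms T_C = 284.26 K and T_H = 322.04 K, so ΔT = 37.78 K.
The reversible limit is COP_HP = T_H/ΔT = 8.525, so W_min = Q_H/COP = Q_H·ΔT/T_H.
W_min = 683.0 × 37.78/322.04 = 80.12 MJ = 75940 Btu.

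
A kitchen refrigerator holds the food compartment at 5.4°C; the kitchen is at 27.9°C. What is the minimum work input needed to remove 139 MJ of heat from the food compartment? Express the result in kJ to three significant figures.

11200 kJ

In absolute terms T_C = 278.55 K and T_H = 301.05 K, so ΔT = 22.50 K.
The reversible limit is COP_R = T_C/ΔT = 12.38, so W_min = Q_C/COP = Q_C·ΔT/T_C.
W_min = 139.0 × 22.50/278.55 = 11.23 MJ = 11230 kJ.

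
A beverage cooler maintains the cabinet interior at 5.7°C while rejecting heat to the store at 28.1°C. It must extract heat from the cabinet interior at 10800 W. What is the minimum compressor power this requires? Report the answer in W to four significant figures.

867.6 W

In absolute terms T_C = 278.85 K and T_H = 301.25 K, so ΔT = 22.40 K.
COP_Carnot = T_C/ΔT = 278.85/22.40 = 12.45.
Ẇ_min = Q̇/COP_Carnot = 10800/12.45 = 867.6 W.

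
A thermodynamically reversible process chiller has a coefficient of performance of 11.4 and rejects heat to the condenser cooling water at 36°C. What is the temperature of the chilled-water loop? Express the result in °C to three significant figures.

11.1 °C

For a Carnot refrigerator COP_R = T_C/(T_H − T_C), so T_C = COP·T_H/(1 + COP).
With T_H = 309.15 K, T_C = 11.4 × 309.15/12.40 = 284.22 K.
Converting, 284.22 K = 11.07°C.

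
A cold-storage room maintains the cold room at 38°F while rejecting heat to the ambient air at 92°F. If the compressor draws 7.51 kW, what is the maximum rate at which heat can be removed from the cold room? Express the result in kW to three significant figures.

69.2 kW

In absolute terms T_C = 276.48 K and T_H = 306.48 K, so ΔT = 30.00 K.
COP_Carnot = T_C/ΔT = 276.48/30.00 = 9.216.
Q̇_max = COP_Carnot × Ẇ = 9.216 × 7.510 kW = 69.21 kW.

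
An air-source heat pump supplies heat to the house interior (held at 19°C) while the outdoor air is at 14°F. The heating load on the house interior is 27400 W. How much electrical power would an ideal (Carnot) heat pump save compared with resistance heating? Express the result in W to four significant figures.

In absolute terms T_C = 263.15 K and T_H = 292.15 K, so ΔT = 29.00 K.
COP_Carnot = T_H/ΔT = 292.15/29.00 = 10.07.
Resistance heating needs Ẇ_res = Q̇_H = 27400 W; the reversible heat pump needs only Ẇ_hp = Q̇_H/COP = 2720 W.
Saving = 27400 − 2720 = 24680 W.

24680 W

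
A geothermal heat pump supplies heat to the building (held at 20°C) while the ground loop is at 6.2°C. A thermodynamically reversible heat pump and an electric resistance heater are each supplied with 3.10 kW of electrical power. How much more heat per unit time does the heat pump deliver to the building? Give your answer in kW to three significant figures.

62.8 kW

In absolute terms T_C = 279.35 K and T_H = 293.15 K, so ΔT = 13.80 K.
COP_Carnot = T_H/ΔT = 293.15/13.80 = 21.24.
The heat pump delivers Q̇_H = COP × Ẇ = 65.85 kW; the resistance heater delivers Ẇ = 3.100 kW.
Extra = (COP − 1)·Ẇ = 62.75 kW.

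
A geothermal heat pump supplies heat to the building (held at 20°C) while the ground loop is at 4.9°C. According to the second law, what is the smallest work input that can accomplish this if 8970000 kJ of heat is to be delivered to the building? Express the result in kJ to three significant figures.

In absolute terms T_C = 278.05 K and T_H = 293.15 K, so ΔT = 15.10 K.
The reversible limit is COP_HP = T_H/ΔT = 19.41, so W_min = Q_H/COP = Q_H·ΔT/T_H.
W_min = 8970000 × 15.10/293.15 = 462000 kJ.

462000 kJ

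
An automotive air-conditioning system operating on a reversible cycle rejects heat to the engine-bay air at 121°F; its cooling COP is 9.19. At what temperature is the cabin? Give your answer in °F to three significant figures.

64.0 °F

For a Carnot refrigerator COP_R = T_C/(T_H − T_C), so T_C = COP·T_H/(1 + COP).
With T_H = 322.59 K, T_C = 9.19 × 322.59/10.19 = 290.94 K.
Converting, 290.94 K = 64.02°F.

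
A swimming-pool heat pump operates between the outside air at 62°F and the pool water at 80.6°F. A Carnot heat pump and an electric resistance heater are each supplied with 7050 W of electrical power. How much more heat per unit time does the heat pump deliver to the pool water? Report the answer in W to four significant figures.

197700 W

In absolute terms T_C = 289.82 K and T_H = 300.15 K, so ΔT = 10.33 K.
COP_Carnot = T_H/ΔT = 300.15/10.33 = 29.05.
The heat pump delivers Q̇_H = COP × Ẇ = 204800 W; the resistance heater delivers Ẇ = 7050 W.
Extra = (COP − 1)·Ẇ = 197700 W.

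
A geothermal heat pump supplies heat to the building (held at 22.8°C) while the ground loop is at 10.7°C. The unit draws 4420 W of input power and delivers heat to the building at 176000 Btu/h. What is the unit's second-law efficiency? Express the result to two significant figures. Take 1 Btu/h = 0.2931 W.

0.48

Converting, Q̇_H = 176000 Btu/h = 51590 W, so COP_actual = Q̇_H/Ẇ = 51590/4420 = 11.67.
In absolute terms T_C = 283.85 K and T_H = 295.95 K, so ΔT = 12.10 K.
COP_Carnot = T_H/ΔT = 295.95/12.10 = 24.46.
η_II = COP_actual/COP_Carnot = 11.67/24.46 = 0.4772.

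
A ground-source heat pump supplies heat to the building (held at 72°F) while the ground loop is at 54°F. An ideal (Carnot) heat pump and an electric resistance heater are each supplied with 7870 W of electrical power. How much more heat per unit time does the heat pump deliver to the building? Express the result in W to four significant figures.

In absolute terms T_C = 285.37 K and T_H = 295.37 K, so ΔT = 10.00 K.
COP_Carnot = T_H/ΔT = 295.37/10.00 = 29.54.
The heat pump delivers Q̇_H = COP × Ẇ = 232500 W; the resistance heater delivers Ẇ = 7870 W.
Extra = (COP − 1)·Ẇ = 224600 W.

224600 W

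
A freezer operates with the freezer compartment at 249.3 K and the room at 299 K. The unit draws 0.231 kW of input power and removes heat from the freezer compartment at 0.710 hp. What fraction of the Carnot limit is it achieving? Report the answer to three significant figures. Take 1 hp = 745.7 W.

Converting, Q̇_C = 0.7100 hp = 0.5294 kW, so COP_actual = Q̇_C/Ẇ = 0.5294/0.2310 = 2.292.
The reservoir spacing is ΔT = 299 − 249.3 = 49.70 K.
COP_Carnot = T_C/ΔT = 249.30/49.70 = 5.016.
η_II = COP_actual/COP_Carnot = 2.292/5.016 = 0.4569.

0.457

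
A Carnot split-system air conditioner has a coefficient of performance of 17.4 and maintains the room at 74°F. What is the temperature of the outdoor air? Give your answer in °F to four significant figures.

COP_R = T_C/(T_H − T_C) gives T_H − T_C = T_C/COP.
With T_C = 296.48 K, T_H = 296.48 × (1 + 1/17.4) = 313.52 K.
Converting, 313.52 K = 104.67°F.

104.7 °F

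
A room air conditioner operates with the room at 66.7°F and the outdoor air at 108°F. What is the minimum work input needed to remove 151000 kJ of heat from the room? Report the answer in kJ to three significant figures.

In absolute terms T_C = 292.43 K and T_H = 315.37 K, so ΔT = 22.94 K.
The reversible limit is COP_R = T_C/ΔT = 12.75, so W_min = Q_C/COP = Q_C·ΔT/T_C.
W_min = 151000 × 22.94/292.43 = 11850 kJ.

11800 kJ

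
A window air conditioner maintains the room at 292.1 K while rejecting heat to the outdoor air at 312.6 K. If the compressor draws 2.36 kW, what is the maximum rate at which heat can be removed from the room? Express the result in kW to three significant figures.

33.6 kW

The reservoir spacing is ΔT = 312.6 − 292.1 = 20.50 K.
COP_Carnot = T_C/ΔT = 292.10/20.50 = 14.25.
Q̇_max = COP_Carnot × Ẇ = 14.25 × 2.360 kW = 33.63 kW.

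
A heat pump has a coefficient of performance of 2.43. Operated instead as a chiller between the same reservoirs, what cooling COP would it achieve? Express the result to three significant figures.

1.43

Since Q_H = Q_C + W for any cycle, COP_R = Q_C/W = Q_H/W − 1.
COP_R = 2.43 − 1 = 1.43.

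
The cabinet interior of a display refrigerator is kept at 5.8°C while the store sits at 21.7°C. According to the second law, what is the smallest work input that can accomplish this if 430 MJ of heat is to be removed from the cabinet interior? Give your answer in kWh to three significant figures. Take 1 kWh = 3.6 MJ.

In absolute terms T_C = 278.95 K and T_H = 294.85 K, so ΔT = 15.90 K.
The reversible limit is COP_R = T_C/ΔT = 17.54, so W_min = Q_C/COP = Q_C·ΔT/T_C.
W_min = 430.0 × 15.90/278.95 = 24.51 MJ = 6.808 kWh.

6.81 kWh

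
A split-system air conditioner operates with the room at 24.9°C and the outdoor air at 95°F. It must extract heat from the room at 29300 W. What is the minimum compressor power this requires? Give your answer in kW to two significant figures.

In absolute terms T_C = 298.05 K and T_H = 308.15 K, so ΔT = 10.10 K.
COP_Carnot = T_C/ΔT = 298.05/10.10 = 29.51.
Ẇ_min = Q̇/COP_Carnot = 29300/29.51 = 992.9 W = 0.9929 kW.

0.99 kW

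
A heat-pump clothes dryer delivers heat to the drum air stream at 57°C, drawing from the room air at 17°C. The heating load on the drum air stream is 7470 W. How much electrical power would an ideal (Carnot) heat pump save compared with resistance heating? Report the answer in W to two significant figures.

6600 W

In absolute terms T_C = 290.15 K and T_H = 330.15 K, so ΔT = 40.00 K.
COP_Carnot = T_H/ΔT = 330.15/40.00 = 8.254.
Resistance heating needs Ẇ_res = Q̇_H = 7470 W; the reversible heat pump needs only Ẇ_hp = Q̇_H/COP = 905.0 W.
Saving = 7470 − 905.0 = 6565 W.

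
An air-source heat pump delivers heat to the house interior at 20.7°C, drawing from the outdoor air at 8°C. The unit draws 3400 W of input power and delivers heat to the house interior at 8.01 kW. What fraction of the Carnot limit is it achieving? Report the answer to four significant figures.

Converting, Q̇_H = 8.010 kW = 8010 W, so COP_actual = Q̇_H/Ẇ = 8010/3400 = 2.356.
In absolute terms T_C = 281.15 K and T_H = 293.85 K, so ΔT = 12.70 K.
COP_Carnot = T_H/ΔT = 293.85/12.70 = 23.14.
η_II = COP_actual/COP_Carnot = 2.356/23.14 = 0.1018.

0.1018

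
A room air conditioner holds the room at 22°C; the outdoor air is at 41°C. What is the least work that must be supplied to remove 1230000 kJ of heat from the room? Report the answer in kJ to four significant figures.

79180 kJ

In absolute terms T_C = 295.15 K and T_H = 314.15 K, so ΔT = 19.00 K.
The reversible limit is COP_R = T_C/ΔT = 15.53, so W_min = Q_C/COP = Q_C·ΔT/T_C.
W_min = 1230000 × 19.00/295.15 = 79180 kJ.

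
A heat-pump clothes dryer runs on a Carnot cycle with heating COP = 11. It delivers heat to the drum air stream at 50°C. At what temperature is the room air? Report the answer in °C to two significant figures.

COP_HP = T_H/(T_H − T_C) gives T_H − T_C = T_H/COP.
With T_H = 323.15 K, T_C = 323.15 × (1 − 1/11) = 293.77 K.
Converting, 293.77 K = 20.62°C.

21 °C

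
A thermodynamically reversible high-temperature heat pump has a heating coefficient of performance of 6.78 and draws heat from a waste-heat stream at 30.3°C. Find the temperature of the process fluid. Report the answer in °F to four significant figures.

COP_HP = T_H/(T_H − T_C) rearranges to T_H = COP·T_C/(COP − 1).
With T_C = 303.45 K, T_H = 6.78 × 303.45/5.780 = 355.95 K.
Converting, 355.95 K = 181.04°F.

181.0 °F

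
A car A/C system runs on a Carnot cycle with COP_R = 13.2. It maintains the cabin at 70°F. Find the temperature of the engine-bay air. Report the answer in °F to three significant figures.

110 °F

COP_R = T_C/(T_H − T_C) gives T_H − T_C = T_C/COP.
With T_C = 294.26 K, T_H = 294.26 × (1 + 1/13.2) = 316.55 K.
Converting, 316.55 K = 110.13°F.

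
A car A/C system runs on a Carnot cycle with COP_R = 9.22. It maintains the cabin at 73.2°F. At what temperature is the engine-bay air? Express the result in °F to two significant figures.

130 °F

COP_R = T_C/(T_H − T_C) gives T_H − T_C = T_C/COP.
With T_C = 296.04 K, T_H = 296.04 × (1 + 1/9.22) = 328.15 K.
Converting, 328.15 K = 131.00°F.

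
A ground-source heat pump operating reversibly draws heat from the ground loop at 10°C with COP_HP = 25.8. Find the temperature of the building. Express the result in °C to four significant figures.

COP_HP = T_H/(T_H − T_C) rearranges to T_H = COP·T_C/(COP − 1).
With T_C = 283.15 K, T_H = 25.8 × 283.15/24.80 = 294.57 K.
Converting, 294.57 K = 21.42°C.

21.42 °C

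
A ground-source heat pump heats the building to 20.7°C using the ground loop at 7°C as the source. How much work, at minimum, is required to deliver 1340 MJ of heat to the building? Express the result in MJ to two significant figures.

In absolute terms T_C = 280.15 K and T_H = 293.85 K, so ΔT = 13.70 K.
The reversible limit is COP_HP = T_H/ΔT = 21.45, so W_min = Q_H/COP = Q_H·ΔT/T_H.
W_min = 1340 × 13.70/293.85 = 62.47 MJ.

62 MJ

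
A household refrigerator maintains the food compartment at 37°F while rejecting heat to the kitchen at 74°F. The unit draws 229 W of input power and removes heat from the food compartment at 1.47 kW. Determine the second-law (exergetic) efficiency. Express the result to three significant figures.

0.478

Converting, Q̇_C = 1.470 kW = 1470 W, so COP_actual = Q̇_C/Ẇ = 1470/229.0 = 6.419.
In absolute terms T_C = 275.93 K and T_H = 296.48 K, so ΔT = 20.56 K.
COP_Carnot = T_C/ΔT = 275.93/20.56 = 13.42.
η_II = COP_actual/COP_Carnot = 6.419/13.42 = 0.4782.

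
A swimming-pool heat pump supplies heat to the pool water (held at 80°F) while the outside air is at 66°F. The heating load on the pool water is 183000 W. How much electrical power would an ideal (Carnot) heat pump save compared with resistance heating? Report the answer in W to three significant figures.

In absolute terms T_C = 292.04 K and T_H = 299.82 K, so ΔT = 7.778 K.
COP_Carnot = T_H/ΔT = 299.82/7.778 = 38.55.
Resistance heating needs Ẇ_res = Q̇_H = 183000 W; the reversible heat pump needs only Ẇ_hp = Q̇_H/COP = 4747 W.
Saving = 183000 − 4747 = 178300 W.

178000 W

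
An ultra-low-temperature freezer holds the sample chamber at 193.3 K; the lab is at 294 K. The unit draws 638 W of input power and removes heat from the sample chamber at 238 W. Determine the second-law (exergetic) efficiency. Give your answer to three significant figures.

0.194

COP_actual = Q̇_C/Ẇ = 238.0/638.0 = 0.3730.
The reservoir spacing is ΔT = 294 − 193.3 = 100.7 K.
COP_Carnot = T_C/ΔT = 193.30/100.7 = 1.920.
η_II = COP_actual/COP_Carnot = 0.3730/1.920 = 0.1943.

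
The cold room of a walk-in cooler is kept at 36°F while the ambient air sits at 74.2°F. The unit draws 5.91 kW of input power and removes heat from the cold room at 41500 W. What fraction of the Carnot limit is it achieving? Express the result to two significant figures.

Converting, Q̇_C = 41500 W = 41.50 kW, so COP_actual = Q̇_C/Ẇ = 41.50/5.910 = 7.022.
In absolute terms T_C = 275.37 K and T_H = 296.59 K, so ΔT = 21.22 K.
COP_Carnot = T_C/ΔT = 275.37/21.22 = 12.98.
η_II = COP_actual/COP_Carnot = 7.022/12.98 = 0.5412.

0.54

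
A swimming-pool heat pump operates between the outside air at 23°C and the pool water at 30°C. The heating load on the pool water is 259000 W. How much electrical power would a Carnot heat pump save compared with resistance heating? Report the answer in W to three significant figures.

In absolute terms T_C = 296.15 K and T_H = 303.15 K, so ΔT = 7.000 K.
COP_Carnot = T_H/ΔT = 303.15/7.000 = 43.31.
Resistance heating needs Ẇ_res = Q̇_H = 259000 W; the reversible heat pump needs only Ẇ_hp = Q̇_H/COP = 5981 W.
Saving = 259000 − 5981 = 253000 W.

253000 W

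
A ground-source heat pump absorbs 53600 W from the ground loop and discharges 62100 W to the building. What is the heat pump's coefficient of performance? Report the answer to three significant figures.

7.31

The first law gives Q̇_H = Q̇_C + Ẇ, so the three rates are Q̇_C = 53600, Q̇_H = 62100, Ẇ = 8500 W.
COP_HP = Q̇_H/Ẇ = 62100/8500 = 7.306.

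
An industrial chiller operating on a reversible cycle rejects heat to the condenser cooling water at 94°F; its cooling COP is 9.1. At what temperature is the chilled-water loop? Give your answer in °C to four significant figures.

For a Carnot refrigerator COP_R = T_C/(T_H − T_C), so T_C = COP·T_H/(1 + COP).
With T_H = 307.59 K, T_C = 9.1 × 307.59/10.10 = 277.14 K.
Converting, 277.14 K = 3.99°C.

3.990 °C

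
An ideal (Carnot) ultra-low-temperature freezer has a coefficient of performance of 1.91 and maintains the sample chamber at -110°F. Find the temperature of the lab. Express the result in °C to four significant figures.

22.82 °C

COP_R = T_C/(T_H − T_C) gives T_H − T_C = T_C/COP.
With T_C = 194.26 K, T_H = 194.26 × (1 + 1/1.91) = 295.97 K.
Converting, 295.97 K = 22.82°C.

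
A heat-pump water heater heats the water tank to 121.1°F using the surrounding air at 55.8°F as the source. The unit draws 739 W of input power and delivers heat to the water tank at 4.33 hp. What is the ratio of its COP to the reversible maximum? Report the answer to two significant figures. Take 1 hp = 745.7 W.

0.49

Converting, Q̇_H = 4.330 hp = 3229 W, so COP_actual = Q̇_H/Ẇ = 3229/739.0 = 4.369.
In absolute terms T_C = 286.37 K and T_H = 322.65 K, so ΔT = 36.28 K.
COP_Carnot = T_H/ΔT = 322.65/36.28 = 8.894.
η_II = COP_actual/COP_Carnot = 4.369/8.894 = 0.4913.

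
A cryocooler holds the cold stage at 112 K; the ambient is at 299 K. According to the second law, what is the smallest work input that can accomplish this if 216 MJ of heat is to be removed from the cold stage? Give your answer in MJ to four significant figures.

The reservoir spacing is ΔT = 299 − 112 = 187.0 K.
The reversible limit is COP_R = T_C/ΔT = 0.5989, so W_min = Q_C/COP = Q_C·ΔT/T_C.
W_min = 216.0 × 187.0/112.00 = 360.6 MJ.

360.6 MJ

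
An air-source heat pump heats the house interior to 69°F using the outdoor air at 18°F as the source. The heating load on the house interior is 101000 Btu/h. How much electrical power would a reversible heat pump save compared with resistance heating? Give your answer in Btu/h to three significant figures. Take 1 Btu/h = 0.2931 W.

In absolute terms T_C = 265.37 K and T_H = 293.71 K, so ΔT = 28.33 K.
COP_Carnot = T_H/ΔT = 293.71/28.33 = 10.37.
Resistance heating needs Ẇ_res = Q̇_H = 101000 Btu/h; the reversible heat pump needs only Ẇ_hp = Q̇_H/COP = 9743 Btu/h.
Saving = 101000 − 9743 = 91260 Btu/h.

91300 Btu/h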